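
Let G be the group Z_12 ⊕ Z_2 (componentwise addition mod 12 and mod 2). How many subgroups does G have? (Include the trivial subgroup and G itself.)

16

|G| = 24, so by Lagrange every subgroup order divides 24. Divisors: 1, 2, 3, 4, 6, 8, 12, 24.
Subgroups by order — order 1: 1; order 2: 3; order 3: 1; order 4: 3; order 6: 3; order 8: 1; order 12: 3; order 24: 1.
Total: 1 + 3 + 1 + 3 + 3 + 1 + 3 + 1 = 16.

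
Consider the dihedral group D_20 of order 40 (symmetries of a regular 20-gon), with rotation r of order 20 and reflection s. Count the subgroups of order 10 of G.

5

|G| = 40 and 10 | 40, so subgroups of order 10 are possible by Lagrange.
The subgroups of order 10 are: {e, r^2, r^4, r^6, r^8, r^10, r^12, r^14, r^16, r^18}; {e, r^4, r^8, r^12, r^16, r^2s, r^6s, r^10s, r^14s, r^18s}; {e, r^4, r^8, r^12, r^16, r^3s, r^7s, r^11s, r^15s, r^19s}; {e, r^4, r^8, r^12, r^16, s, r^4s, r^8s, r^12s, r^16s}; … (5 in all).
So G has 5 subgroups of order 10.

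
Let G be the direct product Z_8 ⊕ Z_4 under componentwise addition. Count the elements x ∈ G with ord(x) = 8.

An element (a,b) has order lcm(ord(a), ord(b)); count pairs with lcm equal to 8.
Enumerating gives 16 such elements.

16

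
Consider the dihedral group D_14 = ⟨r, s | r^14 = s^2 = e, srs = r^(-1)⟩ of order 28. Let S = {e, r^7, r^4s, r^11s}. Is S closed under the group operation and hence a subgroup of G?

|S| = 4 divides |G| = 28, consistent with Lagrange.
S contains the identity, every element's inverse is in S, and S is closed under ·: it is a subgroup.

Yes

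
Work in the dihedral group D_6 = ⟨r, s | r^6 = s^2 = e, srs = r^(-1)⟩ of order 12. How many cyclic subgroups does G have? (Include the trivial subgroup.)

10

Each element a generates a cyclic subgroup ⟨a⟩; distinct elements may generate the same one (a cyclic group of order d has φ(d) generators).
Cyclic subgroups by order — order 1: 1; order 2: 7; order 3: 1; order 6: 1.
Total: 10.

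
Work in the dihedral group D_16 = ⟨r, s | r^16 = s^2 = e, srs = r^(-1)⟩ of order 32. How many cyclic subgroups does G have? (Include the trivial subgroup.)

Each element a generates a cyclic subgroup ⟨a⟩; distinct elements may generate the same one (a cyclic group of order d has φ(d) generators).
Cyclic subgroups by order — order 1: 1; order 2: 17; order 4: 1; order 8: 1; order 16: 1.
Total: 21.

21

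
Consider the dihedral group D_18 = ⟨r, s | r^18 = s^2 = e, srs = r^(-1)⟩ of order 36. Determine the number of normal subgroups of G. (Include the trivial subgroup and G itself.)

9

G has 45 subgroups. Checking conjugation-invariance by order — order 1: 1/1 normal; order 2: 1/19 normal; order 3: 1/1 normal; order 4: 0/9 normal; order 6: 1/7 normal; order 9: 1/1 normal; order 12: 0/3 normal; order 18: 3/3 normal; order 36: 1/1 normal.
Total normal subgroups: 9.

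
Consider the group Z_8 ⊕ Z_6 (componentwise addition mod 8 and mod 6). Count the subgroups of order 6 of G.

|G| = 48 and 6 | 48, so subgroups of order 6 are possible by Lagrange.
The subgroups of order 6 are: {(0,0), (0,1), (0,2), (0,3), (0,4), (0,5)}; {(0,0), (0,2), (0,4), (4,0), (4,2), (4,4)}; {(0,0), (0,2), (0,4), (4,1), (4,3), (4,5)}.
So G has 3 subgroups of order 6.

3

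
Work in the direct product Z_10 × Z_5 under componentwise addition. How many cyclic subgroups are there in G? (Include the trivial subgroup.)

14

A cyclic subgroup of order d is generated by each of its φ(d) elements of order d, so the cyclic subgroups of order d number (#elements of order d)/φ(d).
Cyclic subgroups by order — order 1: 1; order 2: 1; order 5: 6; order 10: 6.
Total: 14.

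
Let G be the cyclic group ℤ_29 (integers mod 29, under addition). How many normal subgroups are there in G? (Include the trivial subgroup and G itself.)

2

G is abelian, so every subgroup is normal.
G has 2 subgroups in total, hence 2 normal subgroups.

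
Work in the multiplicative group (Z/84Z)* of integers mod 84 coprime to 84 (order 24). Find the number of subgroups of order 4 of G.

7

|G| = 24 and 4 | 24, so subgroups of order 4 are possible by Lagrange.
The subgroups of order 4 are: {1, 13, 29, 41}; {1, 13, 43, 55}; {1, 13, 71, 83}; {1, 29, 43, 71}; … (7 in all).
So G has 7 subgroups of order 4.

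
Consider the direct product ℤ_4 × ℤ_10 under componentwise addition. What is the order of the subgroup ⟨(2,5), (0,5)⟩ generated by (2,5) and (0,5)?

|⟨(2,5)⟩| = 2 and |⟨(0,5)⟩| = 2, so |H| is a multiple of lcm(2, 2) = 2 and divides |G| = 40.
Closing under the operation: H = {(0,0), (0,5), (2,0), (2,5)}, so |H| = 4.

4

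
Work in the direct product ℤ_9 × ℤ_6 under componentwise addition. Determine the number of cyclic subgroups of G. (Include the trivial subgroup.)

16

Each element a generates a cyclic subgroup ⟨a⟩; distinct elements may generate the same one (a cyclic group of order d has φ(d) generators).
Cyclic subgroups by order — order 1: 1; order 2: 1; order 3: 4; order 6: 4; order 9: 3; order 18: 3.
Total: 16.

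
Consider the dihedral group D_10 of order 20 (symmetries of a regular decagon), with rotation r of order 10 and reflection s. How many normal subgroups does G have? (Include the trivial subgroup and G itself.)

7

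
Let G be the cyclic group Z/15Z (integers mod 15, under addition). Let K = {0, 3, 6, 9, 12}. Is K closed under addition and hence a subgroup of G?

|K| = 5 divides |G| = 15, consistent with Lagrange.
K contains the identity, every element's inverse is in K, and K is closed under +: it is a subgroup.
In fact K = ⟨3⟩.

Yes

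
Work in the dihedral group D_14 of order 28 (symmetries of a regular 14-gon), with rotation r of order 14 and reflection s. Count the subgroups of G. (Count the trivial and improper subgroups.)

28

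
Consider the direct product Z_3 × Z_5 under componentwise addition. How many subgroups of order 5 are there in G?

1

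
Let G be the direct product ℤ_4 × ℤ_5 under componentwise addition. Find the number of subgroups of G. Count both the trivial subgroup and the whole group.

|G| = 20, so by Lagrange every subgroup order divides 20. Divisors: 1, 2, 4, 5, 10, 20.
Subgroups by order — order 1: 1; order 2: 1; order 4: 1; order 5: 1; order 10: 1; order 20: 1.
Total: 1 + 1 + 1 + 1 + 1 + 1 = 6.

6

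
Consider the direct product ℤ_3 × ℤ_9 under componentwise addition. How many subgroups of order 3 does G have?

4

|G| = 27 and 3 | 27, so subgroups of order 3 are possible by Lagrange.
The subgroups of order 3 are: {(0,0), (0,3), (0,6)}; {(0,0), (1,0), (2,0)}; {(0,0), (1,3), (2,6)}; {(0,0), (1,6), (2,3)}.
So G has 4 subgroups of order 3.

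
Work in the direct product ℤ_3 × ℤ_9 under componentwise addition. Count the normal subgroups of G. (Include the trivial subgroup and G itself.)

10

G is abelian, so every subgroup is normal.
G has 10 subgroups in total, hence 10 normal subgroups.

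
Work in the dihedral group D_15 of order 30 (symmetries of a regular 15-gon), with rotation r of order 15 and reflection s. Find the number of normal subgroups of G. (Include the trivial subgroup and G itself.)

5

G has 28 subgroups. Checking conjugation-invariance by order — order 1: 1/1 normal; order 2: 0/15 normal; order 3: 1/1 normal; order 5: 1/1 normal; order 6: 0/5 normal; order 10: 0/3 normal; order 15: 1/1 normal; order 30: 1/1 normal.
Total normal subgroups: 5.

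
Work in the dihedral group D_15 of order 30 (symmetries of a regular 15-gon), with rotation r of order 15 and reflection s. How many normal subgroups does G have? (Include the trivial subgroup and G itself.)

G has 28 subgroups. Checking conjugation-invariance by order — order 1: 1/1 normal; order 2: 0/15 normal; order 3: 1/1 normal; order 5: 1/1 normal; order 6: 0/5 normal; order 10: 0/3 normal; order 15: 1/1 normal; order 30: 1/1 normal.
Total normal subgroups: 5.

5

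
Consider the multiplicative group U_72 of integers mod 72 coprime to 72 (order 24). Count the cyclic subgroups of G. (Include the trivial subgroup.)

16

Group the elements of G by the cyclic subgroup they generate; each cyclic subgroup of order d accounts for φ(d) elements.
Cyclic subgroups by order — order 1: 1; order 2: 7; order 3: 1; order 6: 7.
Total: 16.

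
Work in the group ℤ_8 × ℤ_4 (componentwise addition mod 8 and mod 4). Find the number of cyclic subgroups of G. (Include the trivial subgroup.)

Each element a generates a cyclic subgroup ⟨a⟩; distinct elements may generate the same one (a cyclic group of order d has φ(d) generators).
Cyclic subgroups by order — order 1: 1; order 2: 3; order 4: 6; order 8: 4.
Total: 14.

14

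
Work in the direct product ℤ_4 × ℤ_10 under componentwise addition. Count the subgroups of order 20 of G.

|G| = 40 and 20 | 40, so subgroups of order 20 are possible by Lagrange.
The subgroups of order 20 are: {(0,0), (0,1), (0,2), (0,3), (0,4), (0,5), (0,6), (0,7), (0,8), (0,9), (2,0), (2,1), (2,2), (2,3), (2,4), (2,5), (2,6), (2,7), (2,8), (2,9)}; {(0,0), (0,2), (0,4), (0,6), (0,8), (1,0), (1,2), (1,4), (1,6), (1,8), (2,0), (2,2), (2,4), (2,6), (2,8), (3,0), (3,2), (3,4), (3,6), (3,8)}; {(0,0), (0,2), (0,4), (0,6), (0,8), (1,1), (1,3), (1,5), (1,7), (1,9), (2,0), (2,2), (2,4), (2,6), (2,8), (3,1), (3,3), (3,5), (3,7), (3,9)}.
So G has 3 subgroups of order 20.

3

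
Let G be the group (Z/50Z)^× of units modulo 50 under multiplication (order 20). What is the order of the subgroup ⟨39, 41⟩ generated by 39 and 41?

|⟨39⟩| = 10 and |⟨41⟩| = 5, so |H| is a multiple of lcm(10, 5) = 10 and divides |G| = 20.
Closing under the operation: H = {1, 9, 11, 19, 21, 29, 31, 39, 41, 49}, so |H| = 10.

10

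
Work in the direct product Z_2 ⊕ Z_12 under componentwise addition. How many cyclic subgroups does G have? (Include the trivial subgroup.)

Group the elements of G by the cyclic subgroup they generate; each cyclic subgroup of order d accounts for φ(d) elements.
Cyclic subgroups by order — order 1: 1; order 2: 3; order 3: 1; order 4: 2; order 6: 3; order 12: 2.
Total: 12.

12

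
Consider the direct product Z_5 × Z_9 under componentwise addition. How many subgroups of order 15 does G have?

1

|G| = 45 and 15 | 45, so subgroups of order 15 are possible by Lagrange.
The subgroups of order 15 are: {(0,0), (0,3), (0,6), (1,0), (1,3), (1,6), (2,0), (2,3), (2,6), (3,0), (3,3), (3,6), (4,0), (4,3), (4,6)}.
So G has 1 subgroup of order 15.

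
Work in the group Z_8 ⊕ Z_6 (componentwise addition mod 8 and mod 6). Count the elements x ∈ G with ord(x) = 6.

An element (a,b) has order lcm(ord(a), ord(b)); count pairs with lcm equal to 6.
Enumerating gives 6 such elements.

6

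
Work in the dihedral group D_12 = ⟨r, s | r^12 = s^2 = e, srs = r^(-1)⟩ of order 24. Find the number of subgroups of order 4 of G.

7

|G| = 24 and 4 | 24, so subgroups of order 4 are possible by Lagrange.
The subgroups of order 4 are: {e, r^6, r^4s, r^10s}; {e, r^6, r^5s, r^11s}; {e, r^6, r^2s, r^8s}; {e, r^3, r^6, r^9}; … (7 in all).
So G has 7 subgroups of order 4.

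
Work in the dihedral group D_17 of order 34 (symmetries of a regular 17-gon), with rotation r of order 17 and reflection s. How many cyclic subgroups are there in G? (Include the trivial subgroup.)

19

Group the elements of G by the cyclic subgroup they generate; each cyclic subgroup of order d accounts for φ(d) elements.
Cyclic subgroups by order — order 1: 1; order 2: 17; order 17: 1.
Total: 19.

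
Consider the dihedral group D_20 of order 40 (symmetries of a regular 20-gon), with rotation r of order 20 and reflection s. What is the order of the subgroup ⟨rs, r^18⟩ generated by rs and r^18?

|⟨rs⟩| = 2 and |⟨r^18⟩| = 10, so |H| is a multiple of lcm(2, 10) = 10 and divides |G| = 40.
Closing under the operation: H = {e, r^2, r^4, r^6, r^8, r^10, r^12, r^14, r^16, r^18, rs, r^3s, r^5s, r^7s, r^9s, r^11s, r^13s, r^15s, r^17s, r^19s}, so |H| = 20.

20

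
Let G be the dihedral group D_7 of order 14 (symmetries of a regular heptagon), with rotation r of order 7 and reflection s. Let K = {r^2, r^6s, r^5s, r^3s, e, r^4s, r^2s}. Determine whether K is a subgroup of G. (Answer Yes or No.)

No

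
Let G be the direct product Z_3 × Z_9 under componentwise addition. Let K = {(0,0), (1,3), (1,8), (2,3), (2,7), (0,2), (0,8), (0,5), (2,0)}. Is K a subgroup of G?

(2,7) ∈ K but its inverse (1,2) ∉ K, so K is not a subgroup.

No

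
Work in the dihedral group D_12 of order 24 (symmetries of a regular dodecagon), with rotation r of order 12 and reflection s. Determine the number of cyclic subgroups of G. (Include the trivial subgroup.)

18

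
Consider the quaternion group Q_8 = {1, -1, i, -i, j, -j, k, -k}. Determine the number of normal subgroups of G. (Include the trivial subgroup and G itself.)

6

G has 6 subgroups. Checking conjugation-invariance by order — order 1: 1/1 normal; order 2: 1/1 normal; order 4: 3/3 normal; order 8: 1/1 normal.
Total normal subgroups: 6.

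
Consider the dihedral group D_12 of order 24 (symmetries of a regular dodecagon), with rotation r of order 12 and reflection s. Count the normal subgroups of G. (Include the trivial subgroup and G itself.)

9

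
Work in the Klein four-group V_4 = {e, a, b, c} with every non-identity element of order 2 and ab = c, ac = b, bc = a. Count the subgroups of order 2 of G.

3

|G| = 4 and 2 | 4, so subgroups of order 2 are possible by Lagrange.
The subgroups of order 2 are: {e, a}; {e, b}; {e, c}.
So G has 3 subgroups of order 2.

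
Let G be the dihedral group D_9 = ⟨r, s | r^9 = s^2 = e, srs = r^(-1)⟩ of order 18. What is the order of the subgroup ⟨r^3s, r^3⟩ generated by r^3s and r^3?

|⟨r^3s⟩| = 2 and |⟨r^3⟩| = 3, so |H| is a multiple of lcm(2, 3) = 6 and divides |G| = 18.
Closing under the operation: H = {e, r^3, r^6, s, r^3s, r^6s}, so |H| = 6.

6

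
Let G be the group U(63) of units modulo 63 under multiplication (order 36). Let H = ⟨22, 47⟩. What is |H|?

18

|⟨22⟩| = 3 and |⟨47⟩| = 6, so |H| is a multiple of lcm(3, 6) = 6 and divides |G| = 36.
Closing under the operation: H = {1, 4, 5, 16, 17, 20, 22, 25, 26, 37, 38, 41, 43, 46, 47, 58, 59, 62}, so |H| = 18.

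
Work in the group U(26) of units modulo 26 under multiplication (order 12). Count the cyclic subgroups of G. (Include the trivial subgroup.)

6

A cyclic subgroup of order d is generated by each of its φ(d) elements of order d, so the cyclic subgroups of order d number (#elements of order d)/φ(d).
Cyclic subgroups by order — order 1: 1; order 2: 1; order 3: 1; order 4: 1; order 6: 1; order 12: 1.
Total: 6.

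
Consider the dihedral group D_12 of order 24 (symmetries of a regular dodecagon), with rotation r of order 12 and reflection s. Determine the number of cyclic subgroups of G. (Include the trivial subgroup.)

Group the elements of G by the cyclic subgroup they generate; each cyclic subgroup of order d accounts for φ(d) elements.
Cyclic subgroups by order — order 1: 1; order 2: 13; order 3: 1; order 4: 1; order 6: 1; order 12: 1.
Total: 18.

18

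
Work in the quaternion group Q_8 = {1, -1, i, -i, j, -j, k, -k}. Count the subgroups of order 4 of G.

|G| = 8 and 4 | 8, so subgroups of order 4 are possible by Lagrange.
The subgroups of order 4 are: {1, -1, i, -i}; {1, -1, j, -j}; {1, -1, k, -k}.
So G has 3 subgroups of order 4.

3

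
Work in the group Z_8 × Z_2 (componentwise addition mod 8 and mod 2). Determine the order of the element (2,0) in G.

The order of (2,0) in Z_8 × Z_2 is lcm(ord(2) in Z_8, ord(0) in Z_2).
ord(2) = 4 and ord(0) = 1, so |⟨(2,0)⟩| = lcm(4, 1) = 4.

4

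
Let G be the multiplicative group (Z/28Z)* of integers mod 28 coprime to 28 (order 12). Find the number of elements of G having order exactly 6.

6

The elements of order 6 are: 3, 5, 11, 17, 19, 23.
That's 6.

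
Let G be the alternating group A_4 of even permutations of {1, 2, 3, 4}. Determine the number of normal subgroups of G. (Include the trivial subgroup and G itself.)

3

G has 10 subgroups. Checking conjugation-invariance by order — order 1: 1/1 normal; order 2: 0/3 normal; order 3: 0/4 normal; order 4: 1/1 normal; order 12: 1/1 normal.
Total normal subgroups: 3.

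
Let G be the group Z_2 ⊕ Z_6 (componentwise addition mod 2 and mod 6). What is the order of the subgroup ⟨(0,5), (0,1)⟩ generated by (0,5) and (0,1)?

6

|⟨(0,5)⟩| = 6 and |⟨(0,1)⟩| = 6, so |H| is a multiple of lcm(6, 6) = 6 and divides |G| = 12.
Closing under the operation: H = {(0,0), (0,1), (0,2), (0,3), (0,4), (0,5)}, so |H| = 6.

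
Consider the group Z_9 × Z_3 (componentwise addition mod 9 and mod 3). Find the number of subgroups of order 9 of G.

|G| = 27 and 9 | 27, so subgroups of order 9 are possible by Lagrange.
The subgroups of order 9 are: {(0,0), (0,1), (0,2), (3,0), (3,1), (3,2), (6,0), (6,1), (6,2)}; {(0,0), (1,0), (2,0), (3,0), (4,0), (5,0), (6,0), (7,0), (8,0)}; {(0,0), (1,1), (2,2), (3,0), (4,1), (5,2), (6,0), (7,1), (8,2)}; {(0,0), (1,2), (2,1), (3,0), (4,2), (5,1), (6,0), (7,2), (8,1)}.
So G has 4 subgroups of order 9.

4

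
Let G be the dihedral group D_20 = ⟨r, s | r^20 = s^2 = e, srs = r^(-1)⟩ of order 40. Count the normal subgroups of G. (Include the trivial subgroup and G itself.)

G has 48 subgroups. Checking conjugation-invariance by order — order 1: 1/1 normal; order 2: 1/21 normal; order 4: 1/11 normal; order 5: 1/1 normal; order 8: 0/5 normal; order 10: 1/5 normal; order 20: 3/3 normal; order 40: 1/1 normal.
Total normal subgroups: 9.

9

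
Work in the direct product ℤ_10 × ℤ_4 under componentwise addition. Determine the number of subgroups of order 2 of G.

|G| = 40 and 2 | 40, so subgroups of order 2 are possible by Lagrange.
The subgroups of order 2 are: {(0,0), (0,2)}; {(0,0), (5,0)}; {(0,0), (5,2)}.
So G has 3 subgroups of order 2.

3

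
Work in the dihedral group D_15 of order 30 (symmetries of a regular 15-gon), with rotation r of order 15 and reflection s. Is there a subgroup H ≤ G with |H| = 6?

Yes

6 | 30. A subgroup of order 6 is {e, r^5, r^10, s, r^5s, r^10s}.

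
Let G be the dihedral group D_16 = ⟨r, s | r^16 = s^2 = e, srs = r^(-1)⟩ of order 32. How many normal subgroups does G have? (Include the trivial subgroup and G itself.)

G has 36 subgroups. Checking conjugation-invariance by order — order 1: 1/1 normal; order 2: 1/17 normal; order 4: 1/9 normal; order 8: 1/5 normal; order 16: 3/3 normal; order 32: 1/1 normal.
Total normal subgroups: 8.

8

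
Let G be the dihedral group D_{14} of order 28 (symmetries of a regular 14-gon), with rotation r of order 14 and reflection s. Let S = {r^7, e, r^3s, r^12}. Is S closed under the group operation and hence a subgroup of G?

r^12 ∈ S but its inverse r^2 ∉ S, so S is not a subgroup.

No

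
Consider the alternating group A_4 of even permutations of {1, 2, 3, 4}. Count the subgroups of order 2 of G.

3

|G| = 12 and 2 | 12, so subgroups of order 2 are possible by Lagrange.
The subgroups of order 2 are: {e, (1 2)(3 4)}; {e, (1 3)(2 4)}; {e, (1 4)(2 3)}.
So G has 3 subgroups of order 2.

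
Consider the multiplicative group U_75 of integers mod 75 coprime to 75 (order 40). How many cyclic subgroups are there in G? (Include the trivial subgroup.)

12

A cyclic subgroup of order d is generated by each of its φ(d) elements of order d, so the cyclic subgroups of order d number (#elements of order d)/φ(d).
Cyclic subgroups by order — order 1: 1; order 2: 3; order 4: 2; order 5: 1; order 10: 3; order 20: 2.
Total: 12.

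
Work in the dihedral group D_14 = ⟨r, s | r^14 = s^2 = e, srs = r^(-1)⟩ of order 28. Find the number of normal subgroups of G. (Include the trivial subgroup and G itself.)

7

G has 28 subgroups. Checking conjugation-invariance by order — order 1: 1/1 normal; order 2: 1/15 normal; order 4: 0/7 normal; order 7: 1/1 normal; order 14: 3/3 normal; order 28: 1/1 normal.
Total normal subgroups: 7.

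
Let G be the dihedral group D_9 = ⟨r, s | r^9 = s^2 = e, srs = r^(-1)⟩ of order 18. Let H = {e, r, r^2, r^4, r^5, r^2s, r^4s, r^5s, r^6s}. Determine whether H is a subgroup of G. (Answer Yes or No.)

No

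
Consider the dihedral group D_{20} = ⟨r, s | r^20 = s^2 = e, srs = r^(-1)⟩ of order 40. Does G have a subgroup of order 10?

Yes

10 | 40. A subgroup of order 10 is {e, r^2, r^4, r^6, r^8, r^10, r^12, r^14, r^16, r^18}.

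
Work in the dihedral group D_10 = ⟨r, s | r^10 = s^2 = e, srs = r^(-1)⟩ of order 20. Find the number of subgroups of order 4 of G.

5

|G| = 20 and 4 | 20, so subgroups of order 4 are possible by Lagrange.
The subgroups of order 4 are: {e, r^5, r^2s, r^7s}; {e, r^5, r^3s, r^8s}; {e, r^5, r^4s, r^9s}; {e, r^5, s, r^5s}; … (5 in all).
So G has 5 subgroups of order 4.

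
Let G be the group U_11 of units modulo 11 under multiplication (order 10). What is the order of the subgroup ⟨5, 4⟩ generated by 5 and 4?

5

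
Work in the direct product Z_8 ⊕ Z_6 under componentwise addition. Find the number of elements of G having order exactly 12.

8

An element (a,b) has order lcm(ord(a), ord(b)); count pairs with lcm equal to 12.
Enumerating gives 8 such elements.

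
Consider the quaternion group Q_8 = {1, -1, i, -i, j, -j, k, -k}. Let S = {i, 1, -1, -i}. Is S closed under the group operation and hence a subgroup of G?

|S| = 4 divides |G| = 8, consistent with Lagrange.
S contains the identity, every element's inverse is in S, and S is closed under ·: it is a subgroup.
In fact S = ⟨-i⟩.

Yes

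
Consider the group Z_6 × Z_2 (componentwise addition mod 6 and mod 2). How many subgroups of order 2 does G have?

|G| = 12 and 2 | 12, so subgroups of order 2 are possible by Lagrange.
The subgroups of order 2 are: {(0,0), (0,1)}; {(0,0), (3,0)}; {(0,0), (3,1)}.
So G has 3 subgroups of order 2.

3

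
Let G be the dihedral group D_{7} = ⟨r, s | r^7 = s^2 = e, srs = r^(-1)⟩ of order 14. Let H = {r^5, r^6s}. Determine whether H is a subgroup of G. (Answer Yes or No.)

The identity e ∉ H, so H is not a subgroup.

No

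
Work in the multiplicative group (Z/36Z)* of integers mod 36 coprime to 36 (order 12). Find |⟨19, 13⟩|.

|⟨19⟩| = 2 and |⟨13⟩| = 3, so |H| is a multiple of lcm(2, 3) = 6 and divides |G| = 12.
Closing under the operation: H = {1, 7, 13, 19, 25, 31}, so |H| = 6.

6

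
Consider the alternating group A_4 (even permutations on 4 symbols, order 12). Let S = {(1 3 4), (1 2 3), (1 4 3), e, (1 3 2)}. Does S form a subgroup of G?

No

|S| = 5 does not divide |G| = 12, so by Lagrange S is not a subgroup.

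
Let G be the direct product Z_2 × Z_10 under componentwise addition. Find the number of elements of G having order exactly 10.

An element (a,b) has order lcm(ord(a), ord(b)); count pairs with lcm equal to 10.
Enumerating gives 12 such elements.

12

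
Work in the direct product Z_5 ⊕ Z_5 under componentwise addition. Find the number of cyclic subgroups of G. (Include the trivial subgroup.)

7

A cyclic subgroup of order d is generated by each of its φ(d) elements of order d, so the cyclic subgroups of order d number (#elements of order d)/φ(d).
Cyclic subgroups by order — order 1: 1; order 5: 6.
Total: 7.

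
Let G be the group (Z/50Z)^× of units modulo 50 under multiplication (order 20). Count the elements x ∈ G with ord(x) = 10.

The elements of order 10 are: 9, 19, 29, 39.
That's 4.

4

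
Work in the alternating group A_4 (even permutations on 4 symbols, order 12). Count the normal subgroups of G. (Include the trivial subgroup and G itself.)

G has 10 subgroups. Checking conjugation-invariance by order — order 1: 1/1 normal; order 2: 0/3 normal; order 3: 0/4 normal; order 4: 1/1 normal; order 12: 1/1 normal.
Total normal subgroups: 3.

3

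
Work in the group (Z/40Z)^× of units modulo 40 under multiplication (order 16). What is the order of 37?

4

Compute successive powers of 37 mod 40: 37, 9, 13, 1; 37^4 ≡ 1 (mod 40).
So |⟨37⟩| = 4.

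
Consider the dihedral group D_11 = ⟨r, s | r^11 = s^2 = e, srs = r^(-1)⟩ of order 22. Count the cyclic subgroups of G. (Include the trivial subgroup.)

13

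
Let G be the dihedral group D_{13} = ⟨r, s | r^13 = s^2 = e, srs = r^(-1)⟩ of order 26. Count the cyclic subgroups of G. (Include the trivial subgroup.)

A cyclic subgroup of order d is generated by each of its φ(d) elements of order d, so the cyclic subgroups of order d number (#elements of order d)/φ(d).
Cyclic subgroups by order — order 1: 1; order 2: 13; order 13: 1.
Total: 15.

15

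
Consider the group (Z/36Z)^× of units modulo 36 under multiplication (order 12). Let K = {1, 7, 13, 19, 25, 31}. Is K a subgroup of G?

Yes

|K| = 6 divides |G| = 12, consistent with Lagrange.
K contains the identity, every element's inverse is in K, and K is closed under ·: it is a subgroup.
In fact K = ⟨7⟩.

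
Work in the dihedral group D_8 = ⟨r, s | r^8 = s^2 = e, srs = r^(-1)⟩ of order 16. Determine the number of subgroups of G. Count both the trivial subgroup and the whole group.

19

|G| = 16, so by Lagrange every subgroup order divides 16. Divisors: 1, 2, 4, 8, 16.
Subgroups by order — order 1: 1; order 2: 9; order 4: 5; order 8: 3; order 16: 1.
Total: 1 + 9 + 5 + 3 + 1 = 19.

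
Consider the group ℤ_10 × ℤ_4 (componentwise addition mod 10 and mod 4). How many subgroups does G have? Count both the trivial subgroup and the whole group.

|G| = 40, so by Lagrange every subgroup order divides 40. Divisors: 1, 2, 4, 5, 8, 10, 20, 40.
Subgroups by order — order 1: 1; order 2: 3; order 4: 3; order 5: 1; order 8: 1; order 10: 3; order 20: 3; order 40: 1.
Total: 1 + 3 + 3 + 1 + 1 + 3 + 3 + 1 = 16.

16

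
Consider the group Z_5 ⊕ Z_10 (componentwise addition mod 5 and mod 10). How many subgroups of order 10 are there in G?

6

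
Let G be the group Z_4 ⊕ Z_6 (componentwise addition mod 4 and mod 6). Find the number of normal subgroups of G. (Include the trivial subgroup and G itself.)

16

G is abelian, so every subgroup is normal.
G has 16 subgroups in total, hence 16 normal subgroups.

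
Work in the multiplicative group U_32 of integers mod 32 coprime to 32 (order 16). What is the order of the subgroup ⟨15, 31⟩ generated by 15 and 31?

|⟨15⟩| = 2 and |⟨31⟩| = 2, so |H| is a multiple of lcm(2, 2) = 2 and divides |G| = 16.
Closing under the operation: H = {1, 15, 17, 31}, so |H| = 4.

4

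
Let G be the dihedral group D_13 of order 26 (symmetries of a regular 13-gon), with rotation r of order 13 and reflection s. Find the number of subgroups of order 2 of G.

|G| = 26 and 2 | 26, so subgroups of order 2 are possible by Lagrange.
The subgroups of order 2 are: {e, r^10s}; {e, r^11s}; {e, r^12s}; {e, r^2s}; … (13 in all).
So G has 13 subgroups of order 2.

13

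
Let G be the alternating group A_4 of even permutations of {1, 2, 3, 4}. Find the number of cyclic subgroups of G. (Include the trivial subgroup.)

Each element a generates a cyclic subgroup ⟨a⟩; distinct elements may generate the same one (a cyclic group of order d has φ(d) generators).
Cyclic subgroups by order — order 1: 1; order 2: 3; order 3: 4.
Total: 8.

8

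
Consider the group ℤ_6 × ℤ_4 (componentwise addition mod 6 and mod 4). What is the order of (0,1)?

4

The order of (0,1) in Z_6 × Z_4 is lcm(ord(0) in Z_6, ord(1) in Z_4).
ord(0) = 1 and ord(1) = 4, so |⟨(0,1)⟩| = lcm(1, 4) = 4.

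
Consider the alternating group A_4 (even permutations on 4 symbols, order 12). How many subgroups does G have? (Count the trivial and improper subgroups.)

10

|G| = 12, so by Lagrange every subgroup order divides 12. Divisors: 1, 2, 3, 4, 6, 12.
Subgroups by order — order 1: 1; order 2: 3; order 3: 4; order 4: 1; order 6: 0; order 12: 1.
Total: 1 + 3 + 4 + 1 + 0 + 1 = 10.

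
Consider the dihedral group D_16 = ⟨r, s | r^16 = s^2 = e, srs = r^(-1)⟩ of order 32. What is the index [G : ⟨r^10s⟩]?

16

|⟨r^10s⟩| = 2 and |G| = 32.
By Lagrange, [G : H] = |G|/|H| = 32/2 = 16.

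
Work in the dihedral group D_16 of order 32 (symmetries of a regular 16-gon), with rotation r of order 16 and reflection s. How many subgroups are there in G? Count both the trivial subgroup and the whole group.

|G| = 32, so by Lagrange every subgroup order divides 32. Divisors: 1, 2, 4, 8, 16, 32.
Subgroups by order — order 1: 1; order 2: 17; order 4: 9; order 8: 5; order 16: 3; order 32: 1.
Total: 1 + 17 + 9 + 5 + 3 + 1 = 36.

36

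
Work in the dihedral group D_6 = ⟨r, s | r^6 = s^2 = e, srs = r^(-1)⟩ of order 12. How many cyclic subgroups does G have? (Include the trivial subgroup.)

A cyclic subgroup of order d is generated by each of its φ(d) elements of order d, so the cyclic subgroups of order d number (#elements of order d)/φ(d).
Cyclic subgroups by order — order 1: 1; order 2: 7; order 3: 1; order 6: 1.
Total: 10.

10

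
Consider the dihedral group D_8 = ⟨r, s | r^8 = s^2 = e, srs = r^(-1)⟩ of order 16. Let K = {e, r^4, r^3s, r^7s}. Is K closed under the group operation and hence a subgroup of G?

|K| = 4 divides |G| = 16, consistent with Lagrange.
K contains the identity, every element's inverse is in K, and K is closed under ·: it is a subgroup.

Yes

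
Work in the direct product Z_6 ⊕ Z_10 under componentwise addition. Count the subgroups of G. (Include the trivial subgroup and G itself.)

20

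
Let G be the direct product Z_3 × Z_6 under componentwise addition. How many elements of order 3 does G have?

8

An element (a,b) has order lcm(ord(a), ord(b)); count pairs with lcm equal to 3.
Enumerating gives 8 such elements.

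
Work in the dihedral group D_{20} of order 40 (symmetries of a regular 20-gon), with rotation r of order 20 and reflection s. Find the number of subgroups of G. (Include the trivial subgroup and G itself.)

48

|G| = 40, so by Lagrange every subgroup order divides 40. Divisors: 1, 2, 4, 5, 8, 10, 20, 40.
Subgroups by order — order 1: 1; order 2: 21; order 4: 11; order 5: 1; order 8: 5; order 10: 5; order 20: 3; order 40: 1.
Total: 1 + 21 + 11 + 1 + 5 + 5 + 3 + 1 = 48.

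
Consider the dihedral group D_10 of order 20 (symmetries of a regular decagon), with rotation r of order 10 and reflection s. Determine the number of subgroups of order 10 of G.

3

|G| = 20 and 10 | 20, so subgroups of order 10 are possible by Lagrange.
The subgroups of order 10 are: {e, r, r^2, r^3, r^4, r^5, r^6, r^7, r^8, r^9}; {e, r^2, r^4, r^6, r^8, s, r^2s, r^4s, r^6s, r^8s}; {e, r^2, r^4, r^6, r^8, rs, r^3s, r^5s, r^7s, r^9s}.
So G has 3 subgroups of order 10.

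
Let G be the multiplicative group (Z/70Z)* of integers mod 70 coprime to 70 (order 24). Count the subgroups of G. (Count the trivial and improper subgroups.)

|G| = 24, so by Lagrange every subgroup order divides 24. Divisors: 1, 2, 3, 4, 6, 8, 12, 24.
Subgroups by order — order 1: 1; order 2: 3; order 3: 1; order 4: 3; order 6: 3; order 8: 1; order 12: 3; order 24: 1.
Total: 1 + 3 + 1 + 3 + 3 + 1 + 3 + 1 = 16.

16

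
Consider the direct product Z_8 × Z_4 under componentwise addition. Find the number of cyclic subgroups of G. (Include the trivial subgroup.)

Group the elements of G by the cyclic subgroup they generate; each cyclic subgroup of order d accounts for φ(d) elements.
Cyclic subgroups by order — order 1: 1; order 2: 3; order 4: 6; order 8: 4.
Total: 14.

14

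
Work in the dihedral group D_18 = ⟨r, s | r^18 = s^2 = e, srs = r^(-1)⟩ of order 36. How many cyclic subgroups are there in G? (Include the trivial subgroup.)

Group the elements of G by the cyclic subgroup they generate; each cyclic subgroup of order d accounts for φ(d) elements.
Cyclic subgroups by order — order 1: 1; order 2: 19; order 3: 1; order 6: 1; order 9: 1; order 18: 1.
Total: 24.

24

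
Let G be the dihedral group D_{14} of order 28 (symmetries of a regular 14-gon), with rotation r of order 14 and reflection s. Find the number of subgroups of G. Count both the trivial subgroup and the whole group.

|G| = 28, so by Lagrange every subgroup order divides 28. Divisors: 1, 2, 4, 7, 14, 28.
Subgroups by order — order 1: 1; order 2: 15; order 4: 7; order 7: 1; order 14: 3; order 28: 1.
Total: 1 + 15 + 7 + 1 + 3 + 1 = 28.

28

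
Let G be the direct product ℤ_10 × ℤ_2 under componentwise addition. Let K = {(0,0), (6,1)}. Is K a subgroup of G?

No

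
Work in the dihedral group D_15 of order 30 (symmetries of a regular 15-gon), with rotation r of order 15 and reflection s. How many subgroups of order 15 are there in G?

|G| = 30 and 15 | 30, so subgroups of order 15 are possible by Lagrange.
The subgroups of order 15 are: {e, r, r^2, r^3, r^4, r^5, r^6, r^7, r^8, r^9, r^10, r^11, r^12, r^13, r^14}.
So G has 1 subgroup of order 15.

1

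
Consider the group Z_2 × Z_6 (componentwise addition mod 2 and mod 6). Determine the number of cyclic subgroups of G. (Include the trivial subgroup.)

Group the elements of G by the cyclic subgroup they generate; each cyclic subgroup of order d accounts for φ(d) elements.
Cyclic subgroups by order — order 1: 1; order 2: 3; order 3: 1; order 6: 3.
Total: 8.

8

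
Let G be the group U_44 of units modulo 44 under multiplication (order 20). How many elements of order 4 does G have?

0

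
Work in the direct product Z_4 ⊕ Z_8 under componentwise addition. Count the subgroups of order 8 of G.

7

|G| = 32 and 8 | 32, so subgroups of order 8 are possible by Lagrange.
The subgroups of order 8 are: {(0,0), (0,1), (0,2), (0,3), (0,4), (0,5), (0,6), (0,7)}; {(0,0), (0,2), (0,4), (0,6), (2,0), (2,2), (2,4), (2,6)}; {(0,0), (0,2), (0,4), (0,6), (2,1), (2,3), (2,5), (2,7)}; {(0,0), (0,4), (1,0), (1,4), (2,0), (2,4), (3,0), (3,4)}; … (7 in all).
So G has 7 subgroups of order 8.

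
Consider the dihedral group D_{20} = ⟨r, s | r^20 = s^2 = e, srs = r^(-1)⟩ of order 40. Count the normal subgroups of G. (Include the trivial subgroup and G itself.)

G has 48 subgroups. Checking conjugation-invariance by order — order 1: 1/1 normal; order 2: 1/21 normal; order 4: 1/11 normal; order 5: 1/1 normal; order 8: 0/5 normal; order 10: 1/5 normal; order 20: 3/3 normal; order 40: 1/1 normal.
Total normal subgroups: 9.

9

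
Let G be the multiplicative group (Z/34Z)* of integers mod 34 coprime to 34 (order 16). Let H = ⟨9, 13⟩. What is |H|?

8

|⟨9⟩| = 8 and |⟨13⟩| = 4, so |H| is a multiple of lcm(8, 4) = 8 and divides |G| = 16.
Closing under the operation: H = {1, 9, 13, 15, 19, 21, 25, 33}, so |H| = 8.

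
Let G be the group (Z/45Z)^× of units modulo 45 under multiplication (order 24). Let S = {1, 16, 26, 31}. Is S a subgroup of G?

Closure fails: 16 · 26 = 11 ∉ S. So S is not a subgroup.

No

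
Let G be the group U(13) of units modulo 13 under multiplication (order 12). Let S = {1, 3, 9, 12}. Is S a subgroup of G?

Closure fails: 3 · 12 = 10 ∉ S. So S is not a subgroup.

No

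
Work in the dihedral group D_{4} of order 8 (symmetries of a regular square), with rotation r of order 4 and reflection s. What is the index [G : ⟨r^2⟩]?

|⟨r^2⟩| = 2 and |G| = 8.
By Lagrange, [G : H] = |G|/|H| = 8/2 = 4.

4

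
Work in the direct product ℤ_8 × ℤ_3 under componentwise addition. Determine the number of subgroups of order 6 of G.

1

|G| = 24 and 6 | 24, so subgroups of order 6 are possible by Lagrange.
The subgroups of order 6 are: {(0,0), (0,1), (0,2), (4,0), (4,1), (4,2)}.
So G has 1 subgroup of order 6.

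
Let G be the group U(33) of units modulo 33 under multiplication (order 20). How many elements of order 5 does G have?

4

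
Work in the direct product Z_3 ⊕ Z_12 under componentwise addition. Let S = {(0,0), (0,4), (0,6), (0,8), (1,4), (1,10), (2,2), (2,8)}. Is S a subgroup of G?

No

|S| = 8 does not divide |G| = 36, so by Lagrange S is not a subgroup.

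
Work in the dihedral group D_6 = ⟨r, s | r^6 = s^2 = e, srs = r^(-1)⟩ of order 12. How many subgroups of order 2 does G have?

|G| = 12 and 2 | 12, so subgroups of order 2 are possible by Lagrange.
The subgroups of order 2 are: {e, r^2s}; {e, r^3}; {e, r^3s}; {e, r^4s}; … (7 in all).
So G has 7 subgroups of order 2.

7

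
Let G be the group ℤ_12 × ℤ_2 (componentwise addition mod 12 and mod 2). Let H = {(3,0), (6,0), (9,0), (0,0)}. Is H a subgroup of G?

Yes

|H| = 4 divides |G| = 24, consistent with Lagrange.
H contains the identity, every element's inverse is in H, and H is closed under +: it is a subgroup.
In fact H = ⟨(9,0)⟩.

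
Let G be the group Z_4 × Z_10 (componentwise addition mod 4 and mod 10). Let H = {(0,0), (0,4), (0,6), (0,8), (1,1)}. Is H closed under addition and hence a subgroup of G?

No

(1,1) ∈ H but its inverse (3,9) ∉ H, so H is not a subgroup.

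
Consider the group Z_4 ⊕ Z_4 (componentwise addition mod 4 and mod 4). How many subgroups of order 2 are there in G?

3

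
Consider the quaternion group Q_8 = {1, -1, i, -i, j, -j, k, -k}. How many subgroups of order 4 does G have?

|G| = 8 and 4 | 8, so subgroups of order 4 are possible by Lagrange.
The subgroups of order 4 are: {1, -1, i, -i}; {1, -1, j, -j}; {1, -1, k, -k}.
So G has 3 subgroups of order 4.

3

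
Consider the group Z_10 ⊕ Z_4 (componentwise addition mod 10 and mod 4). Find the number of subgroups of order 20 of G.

|G| = 40 and 20 | 40, so subgroups of order 20 are possible by Lagrange.
The subgroups of order 20 are: {(0,0), (0,1), (0,2), (0,3), (2,0), (2,1), (2,2), (2,3), (4,0), (4,1), (4,2), (4,3), (6,0), (6,1), (6,2), (6,3), (8,0), (8,1), (8,2), (8,3)}; {(0,0), (0,2), (1,0), (1,2), (2,0), (2,2), (3,0), (3,2), (4,0), (4,2), (5,0), (5,2), (6,0), (6,2), (7,0), (7,2), (8,0), (8,2), (9,0), (9,2)}; {(0,0), (0,2), (1,1), (1,3), (2,0), (2,2), (3,1), (3,3), (4,0), (4,2), (5,1), (5,3), (6,0), (6,2), (7,1), (7,3), (8,0), (8,2), (9,1), (9,3)}.
So G has 3 subgroups of order 20.

3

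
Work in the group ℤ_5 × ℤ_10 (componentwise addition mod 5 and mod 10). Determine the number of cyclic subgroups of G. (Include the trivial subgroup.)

14

Group the elements of G by the cyclic subgroup they generate; each cyclic subgroup of order d accounts for φ(d) elements.
Cyclic subgroups by order — order 1: 1; order 2: 1; order 5: 6; order 10: 6.
Total: 14.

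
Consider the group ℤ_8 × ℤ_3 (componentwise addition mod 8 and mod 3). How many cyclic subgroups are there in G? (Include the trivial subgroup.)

Group the elements of G by the cyclic subgroup they generate; each cyclic subgroup of order d accounts for φ(d) elements.
Cyclic subgroups by order — order 1: 1; order 2: 1; order 3: 1; order 4: 1; order 6: 1; order 8: 1; order 12: 1; order 24: 1.
Total: 8.

8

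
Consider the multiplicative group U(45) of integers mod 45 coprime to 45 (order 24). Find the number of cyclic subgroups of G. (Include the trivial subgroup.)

A cyclic subgroup of order d is generated by each of its φ(d) elements of order d, so the cyclic subgroups of order d number (#elements of order d)/φ(d).
Cyclic subgroups by order — order 1: 1; order 2: 3; order 3: 1; order 4: 2; order 6: 3; order 12: 2.
Total: 12.

12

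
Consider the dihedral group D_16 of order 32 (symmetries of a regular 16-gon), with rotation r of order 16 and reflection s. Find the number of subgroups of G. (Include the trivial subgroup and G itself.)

36

|G| = 32, so by Lagrange every subgroup order divides 32. Divisors: 1, 2, 4, 8, 16, 32.
Subgroups by order — order 1: 1; order 2: 17; order 4: 9; order 8: 5; order 16: 3; order 32: 1.
Total: 1 + 17 + 9 + 5 + 3 + 1 = 36.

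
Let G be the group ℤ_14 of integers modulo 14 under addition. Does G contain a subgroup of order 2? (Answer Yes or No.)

Yes

2 | 14. A subgroup of order 2 is {0, 7}.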